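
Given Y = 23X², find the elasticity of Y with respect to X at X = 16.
Elasticity = 2

Elasticity = (dY/dX) · (X/Y)

dY/dX = 46·X
At X = 16: dY/dX = 736, Y = 5888

Elasticity = 736 · (16 / 5888) = 2

Interpretation: for a small percentage change in X, the percentage change in Y is approximately 2.00 times as large.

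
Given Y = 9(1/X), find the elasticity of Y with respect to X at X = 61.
Elasticity = -1

Elasticity = (dY/dX) · (X/Y)

dY/dX = -9/X²
At X = 61: dY/dX = -9/3721, Y = 9/61

Elasticity = (-9/3721) · (61 / (9/61)) = -1

Interpretation: for a small percentage change in X, the percentage change in Y is approximately -1.00 times as large.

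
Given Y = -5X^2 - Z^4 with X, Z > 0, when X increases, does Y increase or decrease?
Y decreases

Taking the partial derivative:
∂Y/∂X = -10X

∂Y/∂X = -10X < 0 (assuming positive values)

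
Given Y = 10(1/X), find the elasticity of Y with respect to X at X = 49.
Elasticity = -1

Elasticity = (dY/dX) · (X/Y)

dY/dX = -10/X²
At X = 49: dY/dX = -10/2401, Y = 10/49

Elasticity = (-10/2401) · (49 / (10/49)) = -1

Interpretation: for a small percentage change in X, the percentage change in Y is approximately -1.00 times as large.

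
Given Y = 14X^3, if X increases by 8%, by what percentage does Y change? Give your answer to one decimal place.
26.0%

For Y = 14X^3:
If X → X(1 + 0.08)
Then Y → Y · (1 + 0.08)^3
     ≈ Y · 1.2597

Percentage change = ((1 + 0.08)^3 − 1) × 100% ≈ 26.0%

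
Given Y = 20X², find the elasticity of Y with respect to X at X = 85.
Elasticity = 2

Elasticity = (dY/dX) · (X/Y)

dY/dX = 40·X
At X = 85: dY/dX = 3400, Y = 144500

Elasticity = 3400 · (85 / 144500) = 2

Interpretation: for a small percentage change in X, the percentage change in Y is approximately 2.00 times as large.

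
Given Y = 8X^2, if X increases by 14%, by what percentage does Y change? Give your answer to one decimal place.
30.0%

For Y = 8X^2:
If X → X(1 + 0.14)
Then Y → Y · (1 + 0.14)^2
     = Y · 1.2996

Percentage change = ((1 + 0.14)^2 − 1) × 100% ≈ 30.0%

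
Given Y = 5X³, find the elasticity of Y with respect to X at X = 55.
Elasticity = 3

Elasticity = (dY/dX) · (X/Y)

dY/dX = 15·X²
At X = 55: dY/dX = 45375, Y = 831875

Elasticity = 45375 · (55 / 831875) = 3

Interpretation: for a small percentage change in X, the percentage change in Y is approximately 3.00 times as large.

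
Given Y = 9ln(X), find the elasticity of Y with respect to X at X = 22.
Elasticity = 1/ln(22) ≈ 0.3235

Elasticity = (dY/dX) · (X/Y)

dY/dX = 9/X
At X = 22: dY/dX = 9/22, Y = 9·ln(22)

Elasticity = (9/22) · (22 / (9·ln(22))) = 1/ln(22) ≈ 0.3235

Interpretation: for a small percentage change in X, the percentage change in Y is approximately 0.32 times as large.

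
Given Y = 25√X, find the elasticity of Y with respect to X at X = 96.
Elasticity = 1/2

Elasticity = (dY/dX) · (X/Y)

dY/dX = 25/(2·√X)
At X = 96: dY/dX = 25·√6/48, Y = 100·√6

Elasticity = (25·√6/48) · (96 / (100·√6)) = 1/2

Interpretation: for a small percentage change in X, the percentage change in Y is approximately 0.50 times as large.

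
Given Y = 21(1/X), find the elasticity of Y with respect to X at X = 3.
Elasticity = -1

Elasticity = (dY/dX) · (X/Y)

dY/dX = -21/X²
At X = 3: dY/dX = -7/3, Y = 7

Elasticity = (-7/3) · (3 / 7) = -1

Interpretation: for a small percentage change in X, the percentage change in Y is approximately -1.00 times as large.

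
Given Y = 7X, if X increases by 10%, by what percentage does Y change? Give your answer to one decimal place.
10.0%

For Y = 7X:
If X → X(1 + 0.1)
Then Y → Y · (1 + 0.1)^1
     = Y · 1.1000

Percentage change = ((1 + 0.1)^1 − 1) × 100% = 10.0%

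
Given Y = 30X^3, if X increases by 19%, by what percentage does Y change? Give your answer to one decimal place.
68.5%

For Y = 30X^3:
If X → X(1 + 0.19)
Then Y → Y · (1 + 0.19)^3
     ≈ Y · 1.6852

Percentage change = ((1 + 0.19)^3 − 1) × 100% ≈ 68.5%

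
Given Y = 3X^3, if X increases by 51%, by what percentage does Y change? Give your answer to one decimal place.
244.3%

For Y = 3X^3:
If X → X(1 + 0.51)
Then Y → Y · (1 + 0.51)^3
     ≈ Y · 3.4430

Percentage change = ((1 + 0.51)^3 − 1) × 100% ≈ 244.3%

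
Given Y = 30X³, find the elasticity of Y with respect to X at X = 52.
Elasticity = 3

Elasticity = (dY/dX) · (X/Y)

dY/dX = 90·X²
At X = 52: dY/dX = 243360, Y = 4218240

Elasticity = 243360 · (52 / 4218240) = 3

Interpretation: for a small percentage change in X, the percentage change in Y is approximately 3.00 times as large.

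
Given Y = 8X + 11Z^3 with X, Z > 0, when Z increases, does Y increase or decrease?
Y increases

Taking the partial derivative:
∂Y/∂Z = 33Z^2

∂Y/∂Z = 33Z^2 > 0 (assuming positive values)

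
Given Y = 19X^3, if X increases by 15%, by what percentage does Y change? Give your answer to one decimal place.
52.1%

For Y = 19X^3:
If X → X(1 + 0.15)
Then Y → Y · (1 + 0.15)^3
     ≈ Y · 1.5209

Percentage change = ((1 + 0.15)^3 − 1) × 100% ≈ 52.1%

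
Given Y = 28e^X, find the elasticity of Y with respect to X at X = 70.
Elasticity = 70

Elasticity = (dY/dX) · (X/Y)

dY/dX = 28·e^X
At X = 70: dY/dX = 28·e^70, Y = 28·e^70

Elasticity = (28·e^70) · (70 / (28·e^70)) = 70

Interpretation: for a small percentage change in X, the percentage change in Y is approximately 70.00 times as large.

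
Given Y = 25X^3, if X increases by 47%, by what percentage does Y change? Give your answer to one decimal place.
217.7%

For Y = 25X^3:
If X → X(1 + 0.47)
Then Y → Y · (1 + 0.47)^3
     ≈ Y · 3.1765

Percentage change = ((1 + 0.47)^3 − 1) × 100% ≈ 217.7%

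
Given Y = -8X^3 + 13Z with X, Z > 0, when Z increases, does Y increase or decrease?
Y increases

Taking the partial derivative:
∂Y/∂Z = 13

∂Y/∂Z = 13 > 0 (assuming positive values)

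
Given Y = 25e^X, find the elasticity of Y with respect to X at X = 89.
Elasticity = 89

Elasticity = (dY/dX) · (X/Y)

dY/dX = 25·e^X
At X = 89: dY/dX = 25·e^89, Y = 25·e^89

Elasticity = (25·e^89) · (89 / (25·e^89)) = 89

Interpretation: for a small percentage change in X, the percentage change in Y is approximately 89.00 times as large.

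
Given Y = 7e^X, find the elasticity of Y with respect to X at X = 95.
Elasticity = 95

Elasticity = (dY/dX) · (X/Y)

dY/dX = 7·e^X
At X = 95: dY/dX = 7·e^95, Y = 7·e^95

Elasticity = (7·e^95) · (95 / (7·e^95)) = 95

Interpretation: for a small percentage change in X, the percentage change in Y is approximately 95.00 times as large.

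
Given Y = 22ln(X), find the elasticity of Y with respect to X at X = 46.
Elasticity = 1/ln(46) ≈ 0.2612

Elasticity = (dY/dX) · (X/Y)

dY/dX = 22/X
At X = 46: dY/dX = 11/23, Y = 22·ln(46)

Elasticity = (11/23) · (46 / (22·ln(46))) = 1/ln(46) ≈ 0.2612

Interpretation: for a small percentage change in X, the percentage change in Y is approximately 0.26 times as large.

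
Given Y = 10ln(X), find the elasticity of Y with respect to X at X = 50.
Elasticity = 1/ln(50) ≈ 0.2556

Elasticity = (dY/dX) · (X/Y)

dY/dX = 10/X
At X = 50: dY/dX = 1/5, Y = 10·ln(50)

Elasticity = (1/5) · (50 / (10·ln(50))) = 1/ln(50) ≈ 0.2556

Interpretation: for a small percentage change in X, the percentage change in Y is approximately 0.26 times as large.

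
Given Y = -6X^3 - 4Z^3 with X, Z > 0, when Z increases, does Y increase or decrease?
Y decreases

Taking the partial derivative:
∂Y/∂Z = -12Z^2

∂Y/∂Z = -12Z^2 < 0 (assuming positive values)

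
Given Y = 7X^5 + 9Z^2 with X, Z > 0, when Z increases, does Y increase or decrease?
Y increases

Taking the partial derivative:
∂Y/∂Z = 18Z

∂Y/∂Z = 18Z > 0 (assuming positive values)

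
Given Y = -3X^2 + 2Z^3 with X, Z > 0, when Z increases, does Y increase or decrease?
Y increases

Taking the partial derivative:
∂Y/∂Z = 6Z^2

∂Y/∂Z = 6Z^2 > 0 (assuming positive values)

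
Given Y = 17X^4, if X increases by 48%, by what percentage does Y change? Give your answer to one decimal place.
379.8%

For Y = 17X^4:
If X → X(1 + 0.48)
Then Y → Y · (1 + 0.48)^4
     ≈ Y · 4.7979

Percentage change = ((1 + 0.48)^4 − 1) × 100% ≈ 379.8%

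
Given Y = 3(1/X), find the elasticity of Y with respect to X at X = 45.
Elasticity = -1

Elasticity = (dY/dX) · (X/Y)

dY/dX = -3/X²
At X = 45: dY/dX = -1/675, Y = 1/15

Elasticity = (-1/675) · (45 / (1/15)) = -1

Interpretation: for a small percentage change in X, the percentage change in Y is approximately -1.00 times as large.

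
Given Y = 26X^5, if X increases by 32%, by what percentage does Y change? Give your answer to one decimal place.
300.7%

For Y = 26X^5:
If X → X(1 + 0.32)
Then Y → Y · (1 + 0.32)^5
     ≈ Y · 4.0075

Percentage change = ((1 + 0.32)^5 − 1) × 100% ≈ 300.7%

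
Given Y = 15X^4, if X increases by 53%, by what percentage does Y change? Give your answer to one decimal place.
448.0%

For Y = 15X^4:
If X → X(1 + 0.53)
Then Y → Y · (1 + 0.53)^4
     ≈ Y · 5.4798

Percentage change = ((1 + 0.53)^4 − 1) × 100% ≈ 448.0%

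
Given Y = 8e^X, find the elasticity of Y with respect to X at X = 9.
Elasticity = 9

Elasticity = (dY/dX) · (X/Y)

dY/dX = 8·e^X
At X = 9: dY/dX = 8·e^9, Y = 8·e^9

Elasticity = (8·e^9) · (9 / (8·e^9)) = 9

Interpretation: for a small percentage change in X, the percentage change in Y is approximately 9.00 times as large.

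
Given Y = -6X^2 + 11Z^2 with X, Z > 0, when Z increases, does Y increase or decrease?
Y increases

Taking the partial derivative:
∂Y/∂Z = 22Z

∂Y/∂Z = 22Z > 0 (assuming positive values)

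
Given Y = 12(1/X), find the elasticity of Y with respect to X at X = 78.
Elasticity = -1

Elasticity = (dY/dX) · (X/Y)

dY/dX = -12/X²
At X = 78: dY/dX = -1/507, Y = 2/13

Elasticity = (-1/507) · (78 / (2/13)) = -1

Interpretation: for a small percentage change in X, the percentage change in Y is approximately -1.00 times as large.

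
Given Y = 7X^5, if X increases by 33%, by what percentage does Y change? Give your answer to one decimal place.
316.2%

For Y = 7X^5:
If X → X(1 + 0.33)
Then Y → Y · (1 + 0.33)^5
     ≈ Y · 4.1616

Percentage change = ((1 + 0.33)^5 − 1) × 100% ≈ 316.2%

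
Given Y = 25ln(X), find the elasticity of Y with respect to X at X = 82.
Elasticity = 1/ln(82) ≈ 0.2269

Elasticity = (dY/dX) · (X/Y)

dY/dX = 25/X
At X = 82: dY/dX = 25/82, Y = 25·ln(82)

Elasticity = (25/82) · (82 / (25·ln(82))) = 1/ln(82) ≈ 0.2269

Interpretation: for a small percentage change in X, the percentage change in Y is approximately 0.23 times as large.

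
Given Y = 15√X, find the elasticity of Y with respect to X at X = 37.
Elasticity = 1/2

Elasticity = (dY/dX) · (X/Y)

dY/dX = 15/(2·√X)
At X = 37: dY/dX = 15·√37/74, Y = 15·√37

Elasticity = (15·√37/74) · (37 / (15·√37)) = 1/2

Interpretation: for a small percentage change in X, the percentage change in Y is approximately 0.50 times as large.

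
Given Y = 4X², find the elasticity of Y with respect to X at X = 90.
Elasticity = 2

Elasticity = (dY/dX) · (X/Y)

dY/dX = 8·X
At X = 90: dY/dX = 720, Y = 32400

Elasticity = 720 · (90 / 32400) = 2

Interpretation: for a small percentage change in X, the percentage change in Y is approximately 2.00 times as large.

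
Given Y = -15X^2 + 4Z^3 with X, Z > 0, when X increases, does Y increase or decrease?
Y decreases

Taking the partial derivative:
∂Y/∂X = -30X

∂Y/∂X = -30X < 0 (assuming positive values)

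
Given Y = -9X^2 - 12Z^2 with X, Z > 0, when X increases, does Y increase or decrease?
Y decreases

Taking the partial derivative:
∂Y/∂X = -18X

∂Y/∂X = -18X < 0 (assuming positive values)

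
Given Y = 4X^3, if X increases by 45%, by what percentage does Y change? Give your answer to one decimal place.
204.9%

For Y = 4X^3:
If X → X(1 + 0.45)
Then Y → Y · (1 + 0.45)^3
     ≈ Y · 3.0486

Percentage change = ((1 + 0.45)^3 − 1) × 100% ≈ 204.9%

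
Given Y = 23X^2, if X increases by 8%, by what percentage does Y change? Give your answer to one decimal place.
16.6%

For Y = 23X^2:
If X → X(1 + 0.08)
Then Y → Y · (1 + 0.08)^2
     = Y · 1.1664

Percentage change = ((1 + 0.08)^2 − 1) × 100% ≈ 16.6%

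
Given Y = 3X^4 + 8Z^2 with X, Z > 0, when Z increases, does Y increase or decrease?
Y increases

Taking the partial derivative:
∂Y/∂Z = 16Z

∂Y/∂Z = 16Z > 0 (assuming positive values)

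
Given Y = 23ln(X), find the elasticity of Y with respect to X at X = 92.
Elasticity = 1/ln(92) ≈ 0.2212

Elasticity = (dY/dX) · (X/Y)

dY/dX = 23/X
At X = 92: dY/dX = 1/4, Y = 23·ln(92)

Elasticity = (1/4) · (92 / (23·ln(92))) = 1/ln(92) ≈ 0.2212

Interpretation: for a small percentage change in X, the percentage change in Y is approximately 0.22 times as large.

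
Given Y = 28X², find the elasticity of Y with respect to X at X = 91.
Elasticity = 2

Elasticity = (dY/dX) · (X/Y)

dY/dX = 56·X
At X = 91: dY/dX = 5096, Y = 231868

Elasticity = 5096 · (91 / 231868) = 2

Interpretation: for a small percentage change in X, the percentage change in Y is approximately 2.00 times as large.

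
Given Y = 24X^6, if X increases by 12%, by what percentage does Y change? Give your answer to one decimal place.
97.4%

For Y = 24X^6:
If X → X(1 + 0.12)
Then Y → Y · (1 + 0.12)^6
     ≈ Y · 1.9738

Percentage change = ((1 + 0.12)^6 − 1) × 100% ≈ 97.4%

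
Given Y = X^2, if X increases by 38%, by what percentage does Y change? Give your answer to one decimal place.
90.4%

For Y = X^2:
If X → X(1 + 0.38)
Then Y → Y · (1 + 0.38)^2
     = Y · 1.9044

Percentage change = ((1 + 0.38)^2 − 1) × 100% ≈ 90.4%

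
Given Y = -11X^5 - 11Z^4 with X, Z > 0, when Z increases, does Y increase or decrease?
Y decreases

Taking the partial derivative:
∂Y/∂Z = -44Z^3

∂Y/∂Z = -44Z^3 < 0 (assuming positive values)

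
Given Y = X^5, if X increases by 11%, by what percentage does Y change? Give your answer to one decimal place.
68.5%

For Y = X^5:
If X → X(1 + 0.11)
Then Y → Y · (1 + 0.11)^5
     ≈ Y · 1.6851

Percentage change = ((1 + 0.11)^5 − 1) × 100% ≈ 68.5%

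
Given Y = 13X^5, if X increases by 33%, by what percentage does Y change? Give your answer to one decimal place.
316.2%

For Y = 13X^5:
If X → X(1 + 0.33)
Then Y → Y · (1 + 0.33)^5
     ≈ Y · 4.1616

Percentage change = ((1 + 0.33)^5 − 1) × 100% ≈ 316.2%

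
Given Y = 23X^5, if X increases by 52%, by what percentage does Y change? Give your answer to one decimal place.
711.4%

For Y = 23X^5:
If X → X(1 + 0.52)
Then Y → Y · (1 + 0.52)^5
     ≈ Y · 8.1137

Percentage change = ((1 + 0.52)^5 − 1) × 100% ≈ 711.4%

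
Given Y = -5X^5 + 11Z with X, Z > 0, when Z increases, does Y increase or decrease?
Y increases

Taking the partial derivative:
∂Y/∂Z = 11

∂Y/∂Z = 11 > 0 (assuming positive values)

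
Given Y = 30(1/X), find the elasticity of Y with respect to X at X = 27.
Elasticity = -1

Elasticity = (dY/dX) · (X/Y)

dY/dX = -30/X²
At X = 27: dY/dX = -10/243, Y = 10/9

Elasticity = (-10/243) · (27 / (10/9)) = -1

Interpretation: for a small percentage change in X, the percentage change in Y is approximately -1.00 times as large.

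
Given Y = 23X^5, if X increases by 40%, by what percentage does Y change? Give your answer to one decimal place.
437.8%

For Y = 23X^5:
If X → X(1 + 0.4)
Then Y → Y · (1 + 0.4)^5
     ≈ Y · 5.3782

Percentage change = ((1 + 0.4)^5 − 1) × 100% ≈ 437.8%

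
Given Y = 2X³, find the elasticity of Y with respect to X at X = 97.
Elasticity = 3

Elasticity = (dY/dX) · (X/Y)

dY/dX = 6·X²
At X = 97: dY/dX = 56454, Y = 1825346

Elasticity = 56454 · (97 / 1825346) = 3

Interpretation: for a small percentage change in X, the percentage change in Y is approximately 3.00 times as large.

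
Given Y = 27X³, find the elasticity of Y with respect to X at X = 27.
Elasticity = 3

Elasticity = (dY/dX) · (X/Y)

dY/dX = 81·X²
At X = 27: dY/dX = 59049, Y = 531441

Elasticity = 59049 · (27 / 531441) = 3

Interpretation: for a small percentage change in X, the percentage change in Y is approximately 3.00 times as large.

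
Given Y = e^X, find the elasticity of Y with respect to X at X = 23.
Elasticity = 23

Elasticity = (dY/dX) · (X/Y)

dY/dX = e^X
At X = 23: dY/dX = e^23, Y = e^23

Elasticity = (e^23) · (23 / (e^23)) = 23

Interpretation: for a small percentage change in X, the percentage change in Y is approximately 23.00 times as large.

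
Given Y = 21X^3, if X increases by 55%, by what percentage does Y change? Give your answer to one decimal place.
272.4%

For Y = 21X^3:
If X → X(1 + 0.55)
Then Y → Y · (1 + 0.55)^3
     ≈ Y · 3.7239

Percentage change = ((1 + 0.55)^3 − 1) × 100% ≈ 272.4%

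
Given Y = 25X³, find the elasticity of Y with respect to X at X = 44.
Elasticity = 3

Elasticity = (dY/dX) · (X/Y)

dY/dX = 75·X²
At X = 44: dY/dX = 145200, Y = 2129600

Elasticity = 145200 · (44 / 2129600) = 3

Interpretation: for a small percentage change in X, the percentage change in Y is approximately 3.00 times as large.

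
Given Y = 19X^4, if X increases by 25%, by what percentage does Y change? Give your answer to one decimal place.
144.1%

For Y = 19X^4:
If X → X(1 + 0.25)
Then Y → Y · (1 + 0.25)^4
     ≈ Y · 2.4414

Percentage change = ((1 + 0.25)^4 − 1) × 100% ≈ 144.1%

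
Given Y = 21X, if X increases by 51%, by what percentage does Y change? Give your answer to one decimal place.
51.0%

For Y = 21X:
If X → X(1 + 0.51)
Then Y → Y · (1 + 0.51)^1
     = Y · 1.5100

Percentage change = ((1 + 0.51)^1 − 1) × 100% = 51.0%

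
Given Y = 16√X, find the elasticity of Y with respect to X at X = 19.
Elasticity = 1/2

Elasticity = (dY/dX) · (X/Y)

dY/dX = 8/√X
At X = 19: dY/dX = 8·√19/19, Y = 16·√19

Elasticity = (8·√19/19) · (19 / (16·√19)) = 1/2

Interpretation: for a small percentage change in X, the percentage change in Y is approximately 0.50 times as large.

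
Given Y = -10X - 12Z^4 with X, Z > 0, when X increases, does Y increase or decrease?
Y decreases

Taking the partial derivative:
∂Y/∂X = -10

∂Y/∂X = -10 < 0 (assuming positive values)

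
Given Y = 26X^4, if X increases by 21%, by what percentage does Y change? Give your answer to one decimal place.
114.4%

For Y = 26X^4:
If X → X(1 + 0.21)
Then Y → Y · (1 + 0.21)^4
     ≈ Y · 2.1436

Percentage change = ((1 + 0.21)^4 − 1) × 100% ≈ 114.4%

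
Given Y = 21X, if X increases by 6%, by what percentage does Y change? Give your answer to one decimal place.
6.0%

For Y = 21X:
If X → X(1 + 0.06)
Then Y → Y · (1 + 0.06)^1
     = Y · 1.0600

Percentage change = ((1 + 0.06)^1 − 1) × 100% = 6.0%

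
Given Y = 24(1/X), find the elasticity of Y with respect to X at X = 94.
Elasticity = -1

Elasticity = (dY/dX) · (X/Y)

dY/dX = -24/X²
At X = 94: dY/dX = -6/2209, Y = 12/47

Elasticity = (-6/2209) · (94 / (12/47)) = -1

Interpretation: for a small percentage change in X, the percentage change in Y is approximately -1.00 times as large.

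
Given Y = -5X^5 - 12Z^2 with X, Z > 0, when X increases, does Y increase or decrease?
Y decreases

Taking the partial derivative:
∂Y/∂X = -25X^4

∂Y/∂X = -25X^4 < 0 (assuming positive values)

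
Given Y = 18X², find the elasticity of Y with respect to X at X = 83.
Elasticity = 2

Elasticity = (dY/dX) · (X/Y)

dY/dX = 36·X
At X = 83: dY/dX = 2988, Y = 124002

Elasticity = 2988 · (83 / 124002) = 2

Interpretation: for a small percentage change in X, the percentage change in Y is approximately 2.00 times as large.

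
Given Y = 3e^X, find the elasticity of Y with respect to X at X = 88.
Elasticity = 88

Elasticity = (dY/dX) · (X/Y)

dY/dX = 3·e^X
At X = 88: dY/dX = 3·e^88, Y = 3·e^88

Elasticity = (3·e^88) · (88 / (3·e^88)) = 88

Interpretation: for a small percentage change in X, the percentage change in Y is approximately 88.00 times as large.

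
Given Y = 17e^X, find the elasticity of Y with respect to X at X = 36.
Elasticity = 36

Elasticity = (dY/dX) · (X/Y)

dY/dX = 17·e^X
At X = 36: dY/dX = 17·e^36, Y = 17·e^36

Elasticity = (17·e^36) · (36 / (17·e^36)) = 36

Interpretation: for a small percentage change in X, the percentage change in Y is approximately 36.00 times as large.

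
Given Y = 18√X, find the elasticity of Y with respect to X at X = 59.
Elasticity = 1/2

Elasticity = (dY/dX) · (X/Y)

dY/dX = 9/√X
At X = 59: dY/dX = 9·√59/59, Y = 18·√59

Elasticity = (9·√59/59) · (59 / (18·√59)) = 1/2

Interpretation: for a small percentage change in X, the percentage change in Y is approximately 0.50 times as large.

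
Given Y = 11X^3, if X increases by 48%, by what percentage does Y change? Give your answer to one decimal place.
224.2%

For Y = 11X^3:
If X → X(1 + 0.48)
Then Y → Y · (1 + 0.48)^3
     ≈ Y · 3.2418

Percentage change = ((1 + 0.48)^3 − 1) × 100% ≈ 224.2%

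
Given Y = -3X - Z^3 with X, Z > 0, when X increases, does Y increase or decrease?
Y decreases

Taking the partial derivative:
∂Y/∂X = -3

∂Y/∂X = -3 < 0 (assuming positive values)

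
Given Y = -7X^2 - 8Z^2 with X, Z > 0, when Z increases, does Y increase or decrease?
Y decreases

Taking the partial derivative:
∂Y/∂Z = -16Z

∂Y/∂Z = -16Z < 0 (assuming positive values)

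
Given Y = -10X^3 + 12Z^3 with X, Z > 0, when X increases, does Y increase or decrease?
Y decreases

Taking the partial derivative:
∂Y/∂X = -30X^2

∂Y/∂X = -30X^2 < 0 (assuming positive values)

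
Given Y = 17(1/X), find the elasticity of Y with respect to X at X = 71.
Elasticity = -1

Elasticity = (dY/dX) · (X/Y)

dY/dX = -17/X²
At X = 71: dY/dX = -17/5041, Y = 17/71

Elasticity = (-17/5041) · (71 / (17/71)) = -1

Interpretation: for a small percentage change in X, the percentage change in Y is approximately -1.00 times as large.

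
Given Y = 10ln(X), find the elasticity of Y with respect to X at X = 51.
Elasticity = 1/ln(51) ≈ 0.2543

Elasticity = (dY/dX) · (X/Y)

dY/dX = 10/X
At X = 51: dY/dX = 10/51, Y = 10·ln(51)

Elasticity = (10/51) · (51 / (10·ln(51))) = 1/ln(51) ≈ 0.2543

Interpretation: for a small percentage change in X, the percentage change in Y is approximately 0.25 times as large.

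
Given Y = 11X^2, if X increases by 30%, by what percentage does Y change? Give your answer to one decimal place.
69.0%

For Y = 11X^2:
If X → X(1 + 0.3)
Then Y → Y · (1 + 0.3)^2
     = Y · 1.6900

Percentage change = ((1 + 0.3)^2 − 1) × 100% = 69.0%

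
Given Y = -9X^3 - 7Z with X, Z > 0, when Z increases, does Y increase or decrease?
Y decreases

Taking the partial derivative:
∂Y/∂Z = -7

∂Y/∂Z = -7 < 0 (assuming positive values)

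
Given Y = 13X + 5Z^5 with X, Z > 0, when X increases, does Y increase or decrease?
Y increases

Taking the partial derivative:
∂Y/∂X = 13

∂Y/∂X = 13 > 0 (assuming positive values)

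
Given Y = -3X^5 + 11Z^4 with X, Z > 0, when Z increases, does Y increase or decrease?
Y increases

Taking the partial derivative:
∂Y/∂Z = 44Z^3

∂Y/∂Z = 44Z^3 > 0 (assuming positive values)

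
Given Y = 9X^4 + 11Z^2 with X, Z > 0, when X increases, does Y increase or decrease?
Y increases

Taking the partial derivative:
∂Y/∂X = 36X^3

∂Y/∂X = 36X^3 > 0 (assuming positive values)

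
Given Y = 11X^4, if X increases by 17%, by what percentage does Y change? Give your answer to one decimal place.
87.4%

For Y = 11X^4:
If X → X(1 + 0.17)
Then Y → Y · (1 + 0.17)^4
     ≈ Y · 1.8739

Percentage change = ((1 + 0.17)^4 − 1) × 100% ≈ 87.4%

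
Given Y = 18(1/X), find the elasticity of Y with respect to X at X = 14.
Elasticity = -1

Elasticity = (dY/dX) · (X/Y)

dY/dX = -18/X²
At X = 14: dY/dX = -9/98, Y = 9/7

Elasticity = (-9/98) · (14 / (9/7)) = -1

Interpretation: for a small percentage change in X, the percentage change in Y is approximately -1.00 times as large.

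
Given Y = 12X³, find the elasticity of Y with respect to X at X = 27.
Elasticity = 3

Elasticity = (dY/dX) · (X/Y)

dY/dX = 36·X²
At X = 27: dY/dX = 26244, Y = 236196

Elasticity = 26244 · (27 / 236196) = 3

Interpretation: for a small percentage change in X, the percentage change in Y is approximately 3.00 times as large.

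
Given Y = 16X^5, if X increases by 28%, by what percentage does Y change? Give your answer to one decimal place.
243.6%

For Y = 16X^5:
If X → X(1 + 0.28)
Then Y → Y · (1 + 0.28)^5
     ≈ Y · 3.4360

Percentage change = ((1 + 0.28)^5 − 1) × 100% ≈ 243.6%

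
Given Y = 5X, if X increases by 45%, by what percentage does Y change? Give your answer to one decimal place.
45.0%

For Y = 5X:
If X → X(1 + 0.45)
Then Y → Y · (1 + 0.45)^1
     = Y · 1.4500

Percentage change = ((1 + 0.45)^1 − 1) × 100% = 45.0%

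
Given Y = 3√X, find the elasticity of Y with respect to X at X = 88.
Elasticity = 1/2

Elasticity = (dY/dX) · (X/Y)

dY/dX = 3/(2·√X)
At X = 88: dY/dX = 3·√22/88, Y = 6·√22

Elasticity = (3·√22/88) · (88 / (6·√22)) = 1/2

Interpretation: for a small percentage change in X, the percentage change in Y is approximately 0.50 times as large.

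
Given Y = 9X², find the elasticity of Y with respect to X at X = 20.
Elasticity = 2

Elasticity = (dY/dX) · (X/Y)

dY/dX = 18·X
At X = 20: dY/dX = 360, Y = 3600

Elasticity = 360 · (20 / 3600) = 2

Interpretation: for a small percentage change in X, the percentage change in Y is approximately 2.00 times as large.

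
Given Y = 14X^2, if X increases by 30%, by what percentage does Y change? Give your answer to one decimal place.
69.0%

For Y = 14X^2:
If X → X(1 + 0.3)
Then Y → Y · (1 + 0.3)^2
     = Y · 1.6900

Percentage change = ((1 + 0.3)^2 − 1) × 100% = 69.0%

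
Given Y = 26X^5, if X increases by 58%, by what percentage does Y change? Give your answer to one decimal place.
884.7%

For Y = 26X^5:
If X → X(1 + 0.58)
Then Y → Y · (1 + 0.58)^5
     ≈ Y · 9.8466

Percentage change = ((1 + 0.58)^5 − 1) × 100% ≈ 884.7%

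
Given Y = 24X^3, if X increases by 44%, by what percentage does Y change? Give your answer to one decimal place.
198.6%

For Y = 24X^3:
If X → X(1 + 0.44)
Then Y → Y · (1 + 0.44)^3
     ≈ Y · 2.9860

Percentage change = ((1 + 0.44)^3 − 1) × 100% ≈ 198.6%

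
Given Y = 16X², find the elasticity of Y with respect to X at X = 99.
Elasticity = 2

Elasticity = (dY/dX) · (X/Y)

dY/dX = 32·X
At X = 99: dY/dX = 3168, Y = 156816

Elasticity = 3168 · (99 / 156816) = 2

Interpretation: for a small percentage change in X, the percentage change in Y is approximately 2.00 times as large.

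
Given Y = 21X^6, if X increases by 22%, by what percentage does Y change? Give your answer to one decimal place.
229.7%

For Y = 21X^6:
If X → X(1 + 0.22)
Then Y → Y · (1 + 0.22)^6
     ≈ Y · 3.2973

Percentage change = ((1 + 0.22)^6 − 1) × 100% ≈ 229.7%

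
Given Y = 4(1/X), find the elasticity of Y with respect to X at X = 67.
Elasticity = -1

Elasticity = (dY/dX) · (X/Y)

dY/dX = -4/X²
At X = 67: dY/dX = -4/4489, Y = 4/67

Elasticity = (-4/4489) · (67 / (4/67)) = -1

Interpretation: for a small percentage change in X, the percentage change in Y is approximately -1.00 times as large.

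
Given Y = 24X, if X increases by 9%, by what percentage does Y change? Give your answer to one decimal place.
9.0%

For Y = 24X:
If X → X(1 + 0.09)
Then Y → Y · (1 + 0.09)^1
     = Y · 1.0900

Percentage change = ((1 + 0.09)^1 − 1) × 100% = 9.0%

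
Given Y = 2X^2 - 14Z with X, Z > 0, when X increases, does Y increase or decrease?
Y increases

Taking the partial derivative:
∂Y/∂X = 4X

∂Y/∂X = 4X > 0 (assuming positive values)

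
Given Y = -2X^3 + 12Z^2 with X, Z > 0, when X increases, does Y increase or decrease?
Y decreases

Taking the partial derivative:
∂Y/∂X = -6X^2

∂Y/∂X = -6X^2 < 0 (assuming positive values)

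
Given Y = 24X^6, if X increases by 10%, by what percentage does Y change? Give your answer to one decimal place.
77.2%

For Y = 24X^6:
If X → X(1 + 0.1)
Then Y → Y · (1 + 0.1)^6
     ≈ Y · 1.7716

Percentage change = ((1 + 0.1)^6 − 1) × 100% ≈ 77.2%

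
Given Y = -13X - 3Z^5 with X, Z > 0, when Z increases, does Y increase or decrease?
Y decreases

Taking the partial derivative:
∂Y/∂Z = -15Z^4

∂Y/∂Z = -15Z^4 < 0 (assuming positive values)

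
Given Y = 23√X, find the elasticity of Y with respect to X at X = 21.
Elasticity = 1/2

Elasticity = (dY/dX) · (X/Y)

dY/dX = 23/(2·√X)
At X = 21: dY/dX = 23·√21/42, Y = 23·√21

Elasticity = (23·√21/42) · (21 / (23·√21)) = 1/2

Interpretation: for a small percentage change in X, the percentage change in Y is approximately 0.50 times as large.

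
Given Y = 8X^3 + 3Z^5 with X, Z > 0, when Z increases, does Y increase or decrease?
Y increases

Taking the partial derivative:
∂Y/∂Z = 15Z^4

∂Y/∂Z = 15Z^4 > 0 (assuming positive values)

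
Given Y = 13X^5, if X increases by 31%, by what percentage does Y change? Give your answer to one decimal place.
285.8%

For Y = 13X^5:
If X → X(1 + 0.31)
Then Y → Y · (1 + 0.31)^5
     ≈ Y · 3.8579

Percentage change = ((1 + 0.31)^5 − 1) × 100% ≈ 285.8%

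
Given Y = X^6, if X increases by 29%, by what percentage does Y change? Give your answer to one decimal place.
360.8%

For Y = X^6:
If X → X(1 + 0.29)
Then Y → Y · (1 + 0.29)^6
     ≈ Y · 4.6083

Percentage change = ((1 + 0.29)^6 − 1) × 100% ≈ 360.8%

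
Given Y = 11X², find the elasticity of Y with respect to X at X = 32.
Elasticity = 2

Elasticity = (dY/dX) · (X/Y)

dY/dX = 22·X
At X = 32: dY/dX = 704, Y = 11264

Elasticity = 704 · (32 / 11264) = 2

Interpretation: for a small percentage change in X, the percentage change in Y is approximately 2.00 times as large.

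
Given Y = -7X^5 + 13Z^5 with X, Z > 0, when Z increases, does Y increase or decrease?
Y increases

Taking the partial derivative:
∂Y/∂Z = 65Z^4

∂Y/∂Z = 65Z^4 > 0 (assuming positive values)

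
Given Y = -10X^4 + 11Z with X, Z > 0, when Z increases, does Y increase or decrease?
Y increases

Taking the partial derivative:
∂Y/∂Z = 11

∂Y/∂Z = 11 > 0 (assuming positive values)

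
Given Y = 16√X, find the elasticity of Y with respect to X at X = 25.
Elasticity = 1/2

Elasticity = (dY/dX) · (X/Y)

dY/dX = 8/√X
At X = 25: dY/dX = 8/5, Y = 80

Elasticity = (8/5) · (25 / 80) = 1/2

Interpretation: for a small percentage change in X, the percentage change in Y is approximately 0.50 times as large.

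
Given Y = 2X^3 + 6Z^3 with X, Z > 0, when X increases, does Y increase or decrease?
Y increases

Taking the partial derivative:
∂Y/∂X = 6X^2

∂Y/∂X = 6X^2 > 0 (assuming positive values)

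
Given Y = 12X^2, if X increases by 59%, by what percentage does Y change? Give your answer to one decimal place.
152.8%

For Y = 12X^2:
If X → X(1 + 0.59)
Then Y → Y · (1 + 0.59)^2
     = Y · 2.5281

Percentage change = ((1 + 0.59)^2 − 1) × 100% ≈ 152.8%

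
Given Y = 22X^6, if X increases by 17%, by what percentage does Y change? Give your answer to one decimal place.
156.5%

For Y = 22X^6:
If X → X(1 + 0.17)
Then Y → Y · (1 + 0.17)^6
     ≈ Y · 2.5652

Percentage change = ((1 + 0.17)^6 − 1) × 100% ≈ 156.5%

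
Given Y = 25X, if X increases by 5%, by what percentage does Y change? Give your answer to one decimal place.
5.0%

For Y = 25X:
If X → X(1 + 0.05)
Then Y → Y · (1 + 0.05)^1
     = Y · 1.0500

Percentage change = ((1 + 0.05)^1 − 1) × 100% = 5.0%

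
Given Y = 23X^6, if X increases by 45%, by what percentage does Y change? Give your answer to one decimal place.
829.4%

For Y = 23X^6:
If X → X(1 + 0.45)
Then Y → Y · (1 + 0.45)^6
     ≈ Y · 9.2941

Percentage change = ((1 + 0.45)^6 − 1) × 100% ≈ 829.4%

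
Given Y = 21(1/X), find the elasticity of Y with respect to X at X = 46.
Elasticity = -1

Elasticity = (dY/dX) · (X/Y)

dY/dX = -21/X²
At X = 46: dY/dX = -21/2116, Y = 21/46

Elasticity = (-21/2116) · (46 / (21/46)) = -1

Interpretation: for a small percentage change in X, the percentage change in Y is approximately -1.00 times as large.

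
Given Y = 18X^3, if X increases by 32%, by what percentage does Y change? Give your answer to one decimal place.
130.0%

For Y = 18X^3:
If X → X(1 + 0.32)
Then Y → Y · (1 + 0.32)^3
     ≈ Y · 2.3000

Percentage change = ((1 + 0.32)^3 − 1) × 100% ≈ 130.0%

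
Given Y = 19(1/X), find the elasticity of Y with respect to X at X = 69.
Elasticity = -1

Elasticity = (dY/dX) · (X/Y)

dY/dX = -19/X²
At X = 69: dY/dX = -19/4761, Y = 19/69

Elasticity = (-19/4761) · (69 / (19/69)) = -1

Interpretation: for a small percentage change in X, the percentage change in Y is approximately -1.00 times as large.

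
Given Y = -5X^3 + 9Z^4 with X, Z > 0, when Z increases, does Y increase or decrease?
Y increases

Taking the partial derivative:
∂Y/∂Z = 36Z^3

∂Y/∂Z = 36Z^3 > 0 (assuming positive values)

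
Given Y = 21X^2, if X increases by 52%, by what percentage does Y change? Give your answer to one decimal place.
131.0%

For Y = 21X^2:
If X → X(1 + 0.52)
Then Y → Y · (1 + 0.52)^2
     = Y · 2.3104

Percentage change = ((1 + 0.52)^2 − 1) × 100% ≈ 131.0%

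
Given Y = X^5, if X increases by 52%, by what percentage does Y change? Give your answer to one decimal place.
711.4%

For Y = X^5:
If X → X(1 + 0.52)
Then Y → Y · (1 + 0.52)^5
     ≈ Y · 8.1137

Percentage change = ((1 + 0.52)^5 − 1) × 100% ≈ 711.4%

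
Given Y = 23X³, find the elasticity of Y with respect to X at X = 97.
Elasticity = 3

Elasticity = (dY/dX) · (X/Y)

dY/dX = 69·X²
At X = 97: dY/dX = 649221, Y = 20991479

Elasticity = 649221 · (97 / 20991479) = 3

Interpretation: for a small percentage change in X, the percentage change in Y is approximately 3.00 times as large.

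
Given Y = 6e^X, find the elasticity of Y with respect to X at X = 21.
Elasticity = 21

Elasticity = (dY/dX) · (X/Y)

dY/dX = 6·e^X
At X = 21: dY/dX = 6·e^21, Y = 6·e^21

Elasticity = (6·e^21) · (21 / (6·e^21)) = 21

Interpretation: for a small percentage change in X, the percentage change in Y is approximately 21.00 times as large.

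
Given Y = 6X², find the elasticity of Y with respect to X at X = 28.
Elasticity = 2

Elasticity = (dY/dX) · (X/Y)

dY/dX = 12·X
At X = 28: dY/dX = 336, Y = 4704

Elasticity = 336 · (28 / 4704) = 2

Interpretation: for a small percentage change in X, the percentage change in Y is approximately 2.00 times as large.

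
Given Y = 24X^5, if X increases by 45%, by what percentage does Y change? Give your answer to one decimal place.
541.0%

For Y = 24X^5:
If X → X(1 + 0.45)
Then Y → Y · (1 + 0.45)^5
     ≈ Y · 6.4097

Percentage change = ((1 + 0.45)^5 − 1) × 100% ≈ 541.0%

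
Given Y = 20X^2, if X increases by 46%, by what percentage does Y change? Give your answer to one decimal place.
113.2%

For Y = 20X^2:
If X → X(1 + 0.46)
Then Y → Y · (1 + 0.46)^2
     = Y · 2.1316

Percentage change = ((1 + 0.46)^2 − 1) × 100% ≈ 113.2%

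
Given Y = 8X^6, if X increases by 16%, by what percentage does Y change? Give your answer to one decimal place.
143.6%

For Y = 8X^6:
If X → X(1 + 0.16)
Then Y → Y · (1 + 0.16)^6
     ≈ Y · 2.4364

Percentage change = ((1 + 0.16)^6 − 1) × 100% ≈ 143.6%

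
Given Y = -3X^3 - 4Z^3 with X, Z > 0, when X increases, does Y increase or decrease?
Y decreases

Taking the partial derivative:
∂Y/∂X = -9X^2

∂Y/∂X = -9X^2 < 0 (assuming positive values)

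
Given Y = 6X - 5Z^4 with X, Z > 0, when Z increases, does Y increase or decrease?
Y decreases

Taking the partial derivative:
∂Y/∂Z = -20Z^3

∂Y/∂Z = -20Z^3 < 0 (assuming positive values)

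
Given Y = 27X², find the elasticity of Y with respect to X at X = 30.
Elasticity = 2

Elasticity = (dY/dX) · (X/Y)

dY/dX = 54·X
At X = 30: dY/dX = 1620, Y = 24300

Elasticity = 1620 · (30 / 24300) = 2

Interpretation: for a small percentage change in X, the percentage change in Y is approximately 2.00 times as large.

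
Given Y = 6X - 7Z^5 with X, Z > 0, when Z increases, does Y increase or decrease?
Y decreases

Taking the partial derivative:
∂Y/∂Z = -35Z^4

∂Y/∂Z = -35Z^4 < 0 (assuming positive values)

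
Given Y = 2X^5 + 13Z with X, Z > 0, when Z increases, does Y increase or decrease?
Y increases

Taking the partial derivative:
∂Y/∂Z = 13

∂Y/∂Z = 13 > 0 (assuming positive values)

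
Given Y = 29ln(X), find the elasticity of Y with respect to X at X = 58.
Elasticity = 1/ln(58) ≈ 0.2463

Elasticity = (dY/dX) · (X/Y)

dY/dX = 29/X
At X = 58: dY/dX = 1/2, Y = 29·ln(58)

Elasticity = (1/2) · (58 / (29·ln(58))) = 1/ln(58) ≈ 0.2463

Interpretation: for a small percentage change in X, the percentage change in Y is approximately 0.25 times as large.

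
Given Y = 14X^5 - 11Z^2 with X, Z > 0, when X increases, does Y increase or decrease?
Y increases

Taking the partial derivative:
∂Y/∂X = 70X^4

∂Y/∂X = 70X^4 > 0 (assuming positive values)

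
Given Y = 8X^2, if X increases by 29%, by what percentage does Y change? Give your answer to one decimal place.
66.4%

For Y = 8X^2:
If X → X(1 + 0.29)
Then Y → Y · (1 + 0.29)^2
     = Y · 1.6641

Percentage change = ((1 + 0.29)^2 − 1) × 100% ≈ 66.4%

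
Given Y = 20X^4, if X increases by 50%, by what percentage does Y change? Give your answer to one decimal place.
406.3%

For Y = 20X^4:
If X → X(1 + 0.5)
Then Y → Y · (1 + 0.5)^4
     = Y · 5.0625

Percentage change = ((1 + 0.5)^4 − 1) × 100% ≈ 406.3%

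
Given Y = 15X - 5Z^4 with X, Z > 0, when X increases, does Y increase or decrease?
Y increases

Taking the partial derivative:
∂Y/∂X = 15

∂Y/∂X = 15 > 0 (assuming positive values)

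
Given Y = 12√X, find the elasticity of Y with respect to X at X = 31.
Elasticity = 1/2

Elasticity = (dY/dX) · (X/Y)

dY/dX = 6/√X
At X = 31: dY/dX = 6·√31/31, Y = 12·√31

Elasticity = (6·√31/31) · (31 / (12·√31)) = 1/2

Interpretation: for a small percentage change in X, the percentage change in Y is approximately 0.50 times as large.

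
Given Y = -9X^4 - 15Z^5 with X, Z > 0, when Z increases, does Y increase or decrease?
Y decreases

Taking the partial derivative:
∂Y/∂Z = -75Z^4

∂Y/∂Z = -75Z^4 < 0 (assuming positive values)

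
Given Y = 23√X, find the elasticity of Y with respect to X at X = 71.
Elasticity = 1/2

Elasticity = (dY/dX) · (X/Y)

dY/dX = 23/(2·√X)
At X = 71: dY/dX = 23·√71/142, Y = 23·√71

Elasticity = (23·√71/142) · (71 / (23·√71)) = 1/2

Interpretation: for a small percentage change in X, the percentage change in Y is approximately 0.50 times as large.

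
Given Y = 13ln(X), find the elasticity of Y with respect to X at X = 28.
Elasticity = 1/ln(28) ≈ 0.3001

Elasticity = (dY/dX) · (X/Y)

dY/dX = 13/X
At X = 28: dY/dX = 13/28, Y = 13·ln(28)

Elasticity = (13/28) · (28 / (13·ln(28))) = 1/ln(28) ≈ 0.3001

Interpretation: for a small percentage change in X, the percentage change in Y is approximately 0.30 times as large.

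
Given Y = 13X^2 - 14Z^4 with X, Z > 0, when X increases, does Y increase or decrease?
Y increases

Taking the partial derivative:
∂Y/∂X = 26X

∂Y/∂X = 26X > 0 (assuming positive values)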